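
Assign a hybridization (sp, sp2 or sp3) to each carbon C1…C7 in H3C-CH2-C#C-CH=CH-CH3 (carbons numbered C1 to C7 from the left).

C1 (4 σ bonds) has steric number 4: sp3.
C2 (4 σ bonds) has steric number 4: sp3.
C3: 2 σ bonds, plus two π bonds — 2 electron domains, sp.
C4 (2 σ bonds, plus two π bonds) has steric number 2: sp.
C5: 3 σ bonds, plus one π bond — 3 electron domains, sp2.
C6 (3 σ bonds, plus one π bond) has steric number 3: sp2.
C7: 4 σ bonds; 4 regions of electron density → sp3.

C1 sp3, C2 sp3, C3 sp, C4 sp, C5 sp2, C6 sp2, C7 sp3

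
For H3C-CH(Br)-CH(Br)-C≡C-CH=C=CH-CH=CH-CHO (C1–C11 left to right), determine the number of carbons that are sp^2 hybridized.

5

C1: sp3
C2: sp3
C3: sp3
C4: sp
C5: sp
C6: sp2 ✓
C7: sp
C8: sp2 ✓
C9: sp2 ✓
C10: sp2 ✓
C11: sp2 ✓
C6, C8, C9, C10, C11 → 5 sp2 carbons.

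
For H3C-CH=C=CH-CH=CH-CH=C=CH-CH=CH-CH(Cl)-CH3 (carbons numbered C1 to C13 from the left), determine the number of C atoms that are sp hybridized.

C1: sp3
C2: sp2
C3: sp ✓
C4: sp2
C5: sp2
C6: sp2
C7: sp2
C8: sp ✓
C9: sp2
C10: sp2
C11: sp2
C12: sp3
C13: sp3
C3, C8 → 2 sp carbons.

2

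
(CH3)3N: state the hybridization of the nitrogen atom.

sp3

The nitrogen atom (3 σ bonds and 1 lone pair) has steric number 4: sp3.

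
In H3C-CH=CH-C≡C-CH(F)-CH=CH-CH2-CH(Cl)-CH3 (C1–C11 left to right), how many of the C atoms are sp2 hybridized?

C1: sp3
C2: sp2 ✓
C3: sp2 ✓
C4: sp
C5: sp
C6: sp3
C7: sp2 ✓
C8: sp2 ✓
C9: sp3
C10: sp3
C11: sp3
C2, C3, C7, C8 → 4 sp2 carbons.

4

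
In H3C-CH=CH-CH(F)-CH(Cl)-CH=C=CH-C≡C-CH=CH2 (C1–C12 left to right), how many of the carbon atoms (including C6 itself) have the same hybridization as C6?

6

C6 is sp2 (one π bond).
C1: sp3
C2: sp2 ✓
C3: sp2 ✓
C4: sp3
C5: sp3
C6: sp2 ✓
C7: sp
C8: sp2 ✓
C9: sp
C10: sp
C11: sp2 ✓
C12: sp2 ✓
6 carbons are sp2.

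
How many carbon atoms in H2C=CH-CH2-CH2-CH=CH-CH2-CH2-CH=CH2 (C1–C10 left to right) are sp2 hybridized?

C1: sp2 ✓
C2: sp2 ✓
C3: sp3
C4: sp3
C5: sp2 ✓
C6: sp2 ✓
C7: sp3
C8: sp3
C9: sp2 ✓
C10: sp2 ✓
C1, C2, C5, C6, C9, C10 → 6 sp2 carbons.

6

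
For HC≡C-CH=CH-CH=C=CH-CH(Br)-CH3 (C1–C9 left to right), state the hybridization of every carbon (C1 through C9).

C1 sp, C2 sp, C3 sp2, C4 sp2, C5 sp2, C6 sp, C7 sp2, C8 sp3, C9 sp3

C1 has 2 σ bonds, plus two π bonds: steric number 2 → sp.
C2: 2 σ bonds, plus two π bonds; 2 regions of electron density → sp.
C3: 3 σ bonds, plus one π bond; 3 regions of electron density → sp2.
C4 has 3 σ bonds, plus one π bond: steric number 3 → sp2.
C5 (3 σ bonds, plus one π bond) has steric number 3: sp2.
C6 is sp: 2 σ bonds, plus two π bonds, 2 electron-density regions.
C7: 3 σ bonds, plus one π bond — 3 electron domains, sp2.
C8 — 4 σ bonds. Steric number 4, so sp3.
C9: 4 σ bonds — 4 electron domains, sp3.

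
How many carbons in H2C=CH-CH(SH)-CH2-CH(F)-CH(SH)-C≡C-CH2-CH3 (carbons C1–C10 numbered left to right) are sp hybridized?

C1: sp2
C2: sp2
C3: sp3
C4: sp3
C5: sp3
C6: sp3
C7: sp ✓
C8: sp ✓
C9: sp3
C10: sp3
C7, C8 → 2 sp carbons.

2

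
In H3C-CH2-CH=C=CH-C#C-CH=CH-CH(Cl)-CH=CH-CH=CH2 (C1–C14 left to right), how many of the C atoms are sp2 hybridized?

C1: sp3
C2: sp3
C3: sp2 ✓
C4: sp
C5: sp2 ✓
C6: sp
C7: sp
C8: sp2 ✓
C9: sp2 ✓
C10: sp3
C11: sp2 ✓
C12: sp2 ✓
C13: sp2 ✓
C14: sp2 ✓
C3, C5, C8, C9, C11, C12, C13, C14 → 8 sp2 carbons.

8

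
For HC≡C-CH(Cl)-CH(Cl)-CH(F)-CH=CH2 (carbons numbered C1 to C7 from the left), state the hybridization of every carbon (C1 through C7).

C1 sp, C2 sp, C3 sp3, C4 sp3, C5 sp3, C6 sp2, C7 sp2

C1 — 2 σ bonds, plus two π bonds. Steric number 2, so sp.
C2 has 2 σ bonds, plus two π bonds: steric number 2 → sp.
C3: 4 σ bonds — 4 electron domains, sp3.
C4 — 4 σ bonds. Steric number 4, so sp3.
C5 has 4 σ bonds: steric number 4 → sp3.
C6 has 3 σ bonds, plus one π bond: steric number 3 → sp2.
C7 — 3 σ bonds, plus one π bond. Steric number 3, so sp2.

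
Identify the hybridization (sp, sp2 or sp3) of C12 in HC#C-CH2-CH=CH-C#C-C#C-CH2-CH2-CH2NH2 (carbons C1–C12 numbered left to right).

C12 has 4 σ bonds: steric number 4 → sp3.

sp³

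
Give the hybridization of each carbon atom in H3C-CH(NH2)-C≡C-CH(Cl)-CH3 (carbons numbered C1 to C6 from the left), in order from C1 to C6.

C1 sp3, C2 sp3, C3 sp, C4 sp, C5 sp3, C6 sp3

C1 has 4 σ bonds: steric number 4 → sp3.
C2 is sp3: 4 σ bonds, 4 electron-density regions.
C3: 2 σ bonds, plus two π bonds; 2 regions of electron density → sp.
C4 — 2 σ bonds, plus two π bonds. Steric number 2, so sp.
C5: 4 σ bonds; 4 regions of electron density → sp3.
C6: 4 σ bonds; 4 regions of electron density → sp3.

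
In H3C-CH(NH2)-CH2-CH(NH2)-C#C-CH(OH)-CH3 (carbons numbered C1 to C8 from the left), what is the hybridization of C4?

sp3

C4 has 4 σ bonds: steric number 4 → sp3.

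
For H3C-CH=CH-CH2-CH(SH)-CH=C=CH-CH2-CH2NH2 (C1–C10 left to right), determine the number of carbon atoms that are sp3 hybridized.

5

C1: sp3 ✓
C2: sp2
C3: sp2
C4: sp3 ✓
C5: sp3 ✓
C6: sp2
C7: sp
C8: sp2
C9: sp3 ✓
C10: sp3 ✓
C1, C4, C5, C9, C10 → 5 sp3 carbons.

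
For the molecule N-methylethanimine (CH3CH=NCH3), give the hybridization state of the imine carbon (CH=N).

sp2

The imine carbon (CH=N): 3 σ bonds, plus one π bond — 3 electron domains, sp2.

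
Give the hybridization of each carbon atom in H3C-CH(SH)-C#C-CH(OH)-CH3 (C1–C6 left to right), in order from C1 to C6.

C1: 4 σ bonds — 4 electron domains, sp3.
C2 has 4 σ bonds: steric number 4 → sp3.
C3: 2 σ bonds, plus two π bonds — 2 electron domains, sp.
C4: 2 σ bonds, plus two π bonds — 2 electron domains, sp.
C5 (4 σ bonds) has steric number 4: sp3.
C6 has 4 σ bonds: steric number 4 → sp3.

C1 sp3, C2 sp3, C3 sp, C4 sp, C5 sp3, C6 sp3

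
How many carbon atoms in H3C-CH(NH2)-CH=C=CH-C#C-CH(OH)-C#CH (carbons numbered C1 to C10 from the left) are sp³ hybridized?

C1: sp3 ✓
C2: sp3 ✓
C3: sp2
C4: sp
C5: sp2
C6: sp
C7: sp
C8: sp3 ✓
C9: sp
C10: sp
C1, C2, C8 → 3 sp3 carbons.

3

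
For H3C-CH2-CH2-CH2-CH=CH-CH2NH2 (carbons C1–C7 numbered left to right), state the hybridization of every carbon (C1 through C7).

C1: 4 σ bonds — 4 electron domains, sp3.
C2 is sp3: 4 σ bonds, 4 electron-density regions.
C3 — 4 σ bonds. Steric number 4, so sp3.
C4 — 4 σ bonds. Steric number 4, so sp3.
C5: 3 σ bonds, plus one π bond — 3 electron domains, sp2.
C6 carries 3 σ bonds, plus one π bond, giving a steric number of 3, so it is sp2.
C7: 4 σ bonds; 4 regions of electron density → sp3.

C1 sp3, C2 sp3, C3 sp3, C4 sp3, C5 sp2, C6 sp2, C7 sp3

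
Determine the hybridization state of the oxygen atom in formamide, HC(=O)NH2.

sp2

The oxygen atom carries 1 σ bond and 2 lone pairs, plus one π bond, giving a steric number of 3, so it is sp2.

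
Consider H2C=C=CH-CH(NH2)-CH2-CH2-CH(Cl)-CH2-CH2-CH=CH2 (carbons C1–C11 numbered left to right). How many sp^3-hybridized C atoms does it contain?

C1: sp2
C2: sp
C3: sp2
C4: sp3 ✓
C5: sp3 ✓
C6: sp3 ✓
C7: sp3 ✓
C8: sp3 ✓
C9: sp3 ✓
C10: sp2
C11: sp2
C4, C5, C6, C7, C8, C9 → 6 sp3 carbons.

6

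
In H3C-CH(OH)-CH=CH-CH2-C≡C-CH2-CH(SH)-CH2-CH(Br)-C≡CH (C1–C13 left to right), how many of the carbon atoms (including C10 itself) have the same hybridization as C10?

C10 is sp3 (only σ bonds).
C1: sp3 ✓
C2: sp3 ✓
C3: sp2
C4: sp2
C5: sp3 ✓
C6: sp
C7: sp
C8: sp3 ✓
C9: sp3 ✓
C10: sp3 ✓
C11: sp3 ✓
C12: sp
C13: sp
7 carbons are sp3.

7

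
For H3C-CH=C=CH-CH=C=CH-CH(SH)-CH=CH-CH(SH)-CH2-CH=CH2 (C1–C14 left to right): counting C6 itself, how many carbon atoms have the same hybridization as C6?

C6 is sp (two π bonds).
C1: sp3
C2: sp2
C3: sp ✓
C4: sp2
C5: sp2
C6: sp ✓
C7: sp2
C8: sp3
C9: sp2
C10: sp2
C11: sp3
C12: sp3
C13: sp2
C14: sp2
2 carbons are sp.

2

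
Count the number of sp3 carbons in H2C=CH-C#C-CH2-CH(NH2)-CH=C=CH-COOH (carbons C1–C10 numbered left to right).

2

C1: sp2
C2: sp2
C3: sp
C4: sp
C5: sp3 ✓
C6: sp3 ✓
C7: sp2
C8: sp
C9: sp2
C10: sp2
C5, C6 → 2 sp3 carbons.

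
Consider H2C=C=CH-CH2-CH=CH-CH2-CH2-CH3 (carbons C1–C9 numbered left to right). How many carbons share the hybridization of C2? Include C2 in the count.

C2 is sp (two π bonds).
C1: sp2
C2: sp ✓
C3: sp2
C4: sp3
C5: sp2
C6: sp2
C7: sp3
C8: sp3
C9: sp3
1 carbon is sp.

1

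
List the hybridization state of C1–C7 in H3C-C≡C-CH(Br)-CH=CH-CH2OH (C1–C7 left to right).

C1 sp3, C2 sp, C3 sp, C4 sp3, C5 sp2, C6 sp2, C7 sp3

C1 carries 4 σ bonds, giving a steric number of 4, so it is sp3.
C2 is sp: 2 σ bonds, plus two π bonds, 2 electron-density regions.
C3 (2 σ bonds, plus two π bonds) has steric number 2: sp.
C4: 4 σ bonds — 4 electron domains, sp3.
C5 has 3 σ bonds, plus one π bond: steric number 3 → sp2.
C6 (3 σ bonds, plus one π bond) has steric number 3: sp2.
C7 has 4 σ bonds: steric number 4 → sp3.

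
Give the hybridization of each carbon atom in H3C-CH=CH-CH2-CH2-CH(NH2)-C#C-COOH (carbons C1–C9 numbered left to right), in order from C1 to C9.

C1 sp3, C2 sp2, C3 sp2, C4 sp3, C5 sp3, C6 sp3, C7 sp, C8 sp, C9 sp2

C1 carries 4 σ bonds, giving a steric number of 4, so it is sp3.
C2 has 3 σ bonds, plus one π bond: steric number 3 → sp2.
C3: 3 σ bonds, plus one π bond — 3 electron domains, sp2.
C4 carries 4 σ bonds, giving a steric number of 4, so it is sp3.
C5 has 4 σ bonds: steric number 4 → sp3.
C6 is sp3: 4 σ bonds, 4 electron-density regions.
C7 carries 2 σ bonds, plus two π bonds, giving a steric number of 2, so it is sp.
C8 has 2 σ bonds, plus two π bonds: steric number 2 → sp.
C9 carries 3 σ bonds, plus one π bond, giving a steric number of 3, so it is sp2.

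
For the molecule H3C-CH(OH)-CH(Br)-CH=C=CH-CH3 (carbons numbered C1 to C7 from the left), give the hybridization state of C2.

sp3

C2: 4 σ bonds; 4 regions of electron density → sp3.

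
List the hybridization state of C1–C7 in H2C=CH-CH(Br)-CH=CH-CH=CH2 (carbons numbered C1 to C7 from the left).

C1 has 3 σ bonds, plus one π bond: steric number 3 → sp2.
C2 carries 3 σ bonds, plus one π bond, giving a steric number of 3, so it is sp2.
C3 is sp3: 4 σ bonds, 4 electron-density regions.
C4 carries 3 σ bonds, plus one π bond, giving a steric number of 3, so it is sp2.
C5 carries 3 σ bonds, plus one π bond, giving a steric number of 3, so it is sp2.
C6 — 3 σ bonds, plus one π bond. Steric number 3, so sp2.
C7 carries 3 σ bonds, plus one π bond, giving a steric number of 3, so it is sp2.

C1 sp2, C2 sp2, C3 sp3, C4 sp2, C5 sp2, C6 sp2, C7 sp2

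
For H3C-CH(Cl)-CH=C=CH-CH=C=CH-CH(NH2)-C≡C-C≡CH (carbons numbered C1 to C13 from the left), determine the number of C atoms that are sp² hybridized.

4

C1: sp3
C2: sp3
C3: sp2 ✓
C4: sp
C5: sp2 ✓
C6: sp2 ✓
C7: sp
C8: sp2 ✓
C9: sp3
C10: sp
C11: sp
C12: sp
C13: sp
C3, C5, C6, C8 → 4 sp2 carbons.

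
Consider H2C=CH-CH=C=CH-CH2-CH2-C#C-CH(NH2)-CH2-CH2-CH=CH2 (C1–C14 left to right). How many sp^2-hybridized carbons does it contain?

6

C1: sp2 ✓
C2: sp2 ✓
C3: sp2 ✓
C4: sp
C5: sp2 ✓
C6: sp3
C7: sp3
C8: sp
C9: sp
C10: sp3
C11: sp3
C12: sp3
C13: sp2 ✓
C14: sp2 ✓
C1, C2, C3, C5, C13, C14 → 6 sp2 carbons.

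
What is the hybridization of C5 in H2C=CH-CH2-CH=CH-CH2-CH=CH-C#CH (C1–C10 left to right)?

C5 — 3 σ bonds, plus one π bond. Steric number 3, so sp2.

sp^2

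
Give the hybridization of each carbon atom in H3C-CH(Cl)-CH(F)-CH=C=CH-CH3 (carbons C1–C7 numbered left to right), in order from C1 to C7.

C1 sp3, C2 sp3, C3 sp3, C4 sp2, C5 sp, C6 sp2, C7 sp3

C1 carries 4 σ bonds, giving a steric number of 4, so it is sp3.
C2 carries 4 σ bonds, giving a steric number of 4, so it is sp3.
C3: 4 σ bonds; 4 regions of electron density → sp3.
C4 (3 σ bonds, plus one π bond) has steric number 3: sp2.
C5 has 2 σ bonds, plus two π bonds: steric number 2 → sp.
C6 is sp2: 3 σ bonds, plus one π bond, 3 electron-density regions.
C7 — 4 σ bonds. Steric number 4, so sp3.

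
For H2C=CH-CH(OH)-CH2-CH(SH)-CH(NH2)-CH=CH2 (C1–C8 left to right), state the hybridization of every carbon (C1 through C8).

C1 has 3 σ bonds, plus one π bond: steric number 3 → sp2.
C2 (3 σ bonds, plus one π bond) has steric number 3: sp2.
C3 is sp3: 4 σ bonds, 4 electron-density regions.
C4: 4 σ bonds — 4 electron domains, sp3.
C5 is sp3: 4 σ bonds, 4 electron-density regions.
C6 carries 4 σ bonds, giving a steric number of 4, so it is sp3.
C7 (3 σ bonds, plus one π bond) has steric number 3: sp2.
C8 (3 σ bonds, plus one π bond) has steric number 3: sp2.

C1 sp2, C2 sp2, C3 sp3, C4 sp3, C5 sp3, C6 sp3, C7 sp2, C8 sp2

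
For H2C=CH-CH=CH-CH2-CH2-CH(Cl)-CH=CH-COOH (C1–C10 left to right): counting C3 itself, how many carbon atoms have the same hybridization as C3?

C3 is sp2 (one π bond).
C1: sp2 ✓
C2: sp2 ✓
C3: sp2 ✓
C4: sp2 ✓
C5: sp3
C6: sp3
C7: sp3
C8: sp2 ✓
C9: sp2 ✓
C10: sp2 ✓
7 carbons are sp2.

7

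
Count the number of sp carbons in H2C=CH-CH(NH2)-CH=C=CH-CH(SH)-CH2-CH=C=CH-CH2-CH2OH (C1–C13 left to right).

2

C1: sp2
C2: sp2
C3: sp3
C4: sp2
C5: sp ✓
C6: sp2
C7: sp3
C8: sp3
C9: sp2
C10: sp ✓
C11: sp2
C12: sp3
C13: sp3
C5, C10 → 2 sp carbons.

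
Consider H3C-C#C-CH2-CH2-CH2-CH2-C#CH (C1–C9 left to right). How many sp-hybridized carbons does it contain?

4

C1: sp3
C2: sp ✓
C3: sp ✓
C4: sp3
C5: sp3
C6: sp3
C7: sp3
C8: sp ✓
C9: sp ✓
C2, C3, C8, C9 → 4 sp carbons.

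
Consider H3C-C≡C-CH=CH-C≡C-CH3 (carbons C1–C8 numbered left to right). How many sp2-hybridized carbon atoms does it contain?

2

C1: sp3
C2: sp
C3: sp
C4: sp2 ✓
C5: sp2 ✓
C6: sp
C7: sp
C8: sp3
C4, C5 → 2 sp2 carbons.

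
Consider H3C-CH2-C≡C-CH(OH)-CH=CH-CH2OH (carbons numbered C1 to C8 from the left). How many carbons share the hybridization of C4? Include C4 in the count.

2

C4 is sp (two π bonds).
C1: sp3
C2: sp3
C3: sp ✓
C4: sp ✓
C5: sp3
C6: sp2
C7: sp2
C8: sp3
2 carbons are sp.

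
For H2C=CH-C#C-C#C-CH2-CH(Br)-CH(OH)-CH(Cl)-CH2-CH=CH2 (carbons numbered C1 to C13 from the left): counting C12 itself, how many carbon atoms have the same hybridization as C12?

C12 is sp2 (one π bond).
C1: sp2 ✓
C2: sp2 ✓
C3: sp
C4: sp
C5: sp
C6: sp
C7: sp3
C8: sp3
C9: sp3
C10: sp3
C11: sp3
C12: sp2 ✓
C13: sp2 ✓
4 carbons are sp2.

4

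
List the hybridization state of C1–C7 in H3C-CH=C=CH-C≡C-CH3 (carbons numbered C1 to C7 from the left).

C1: 4 σ bonds; 4 regions of electron density → sp3.
C2 carries 3 σ bonds, plus one π bond, giving a steric number of 3, so it is sp2.
C3 carries 2 σ bonds, plus two π bonds, giving a steric number of 2, so it is sp.
C4 (3 σ bonds, plus one π bond) has steric number 3: sp2.
C5 carries 2 σ bonds, plus two π bonds, giving a steric number of 2, so it is sp.
C6 is sp: 2 σ bonds, plus two π bonds, 2 electron-density regions.
C7 — 4 σ bonds. Steric number 4, so sp3.

C1 sp3, C2 sp2, C3 sp, C4 sp2, C5 sp, C6 sp, C7 sp3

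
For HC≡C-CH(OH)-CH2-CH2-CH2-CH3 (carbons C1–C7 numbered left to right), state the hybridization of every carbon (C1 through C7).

C1 carries 2 σ bonds, plus two π bonds, giving a steric number of 2, so it is sp.
C2 (2 σ bonds, plus two π bonds) has steric number 2: sp.
C3 has 4 σ bonds: steric number 4 → sp3.
C4 has 4 σ bonds: steric number 4 → sp3.
C5 carries 4 σ bonds, giving a steric number of 4, so it is sp3.
C6 has 4 σ bonds: steric number 4 → sp3.
C7 carries 4 σ bonds, giving a steric number of 4, so it is sp3.

C1 sp, C2 sp, C3 sp3, C4 sp3, C5 sp3, C6 sp3, C7 sp3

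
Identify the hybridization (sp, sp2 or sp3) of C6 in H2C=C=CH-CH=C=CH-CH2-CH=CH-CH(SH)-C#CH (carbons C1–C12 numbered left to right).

C6 — 3 σ bonds, plus one π bond. Steric number 3, so sp2.

sp²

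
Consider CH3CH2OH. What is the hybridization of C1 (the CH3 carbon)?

C1 (the CH3 carbon) — 4 σ bonds. Steric number 4, so sp3.

sp³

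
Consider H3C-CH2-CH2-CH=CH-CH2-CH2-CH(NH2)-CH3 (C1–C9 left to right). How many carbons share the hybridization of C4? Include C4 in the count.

C4 is sp2 (one π bond).
C1: sp3
C2: sp3
C3: sp3
C4: sp2 ✓
C5: sp2 ✓
C6: sp3
C7: sp3
C8: sp3
C9: sp3
2 carbons are sp2.

2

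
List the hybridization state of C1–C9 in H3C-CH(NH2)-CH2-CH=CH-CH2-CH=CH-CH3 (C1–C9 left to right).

C1 carries 4 σ bonds, giving a steric number of 4, so it is sp3.
C2 carries 4 σ bonds, giving a steric number of 4, so it is sp3.
C3: 4 σ bonds — 4 electron domains, sp3.
C4 (3 σ bonds, plus one π bond) has steric number 3: sp2.
C5 has 3 σ bonds, plus one π bond: steric number 3 → sp2.
C6 is sp3: 4 σ bonds, 4 electron-density regions.
C7 — 3 σ bonds, plus one π bond. Steric number 3, so sp2.
C8 — 3 σ bonds, plus one π bond. Steric number 3, so sp2.
C9 carries 4 σ bonds, giving a steric number of 4, so it is sp3.

C1 sp3, C2 sp3, C3 sp3, C4 sp2, C5 sp2, C6 sp3, C7 sp2, C8 sp2, C9 sp3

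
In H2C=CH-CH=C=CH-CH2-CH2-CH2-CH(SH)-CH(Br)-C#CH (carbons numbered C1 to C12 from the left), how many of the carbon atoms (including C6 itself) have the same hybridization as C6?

5

C6 is sp3 (only σ bonds).
C1: sp2
C2: sp2
C3: sp2
C4: sp
C5: sp2
C6: sp3 ✓
C7: sp3 ✓
C8: sp3 ✓
C9: sp3 ✓
C10: sp3 ✓
C11: sp
C12: sp
5 carbons are sp3.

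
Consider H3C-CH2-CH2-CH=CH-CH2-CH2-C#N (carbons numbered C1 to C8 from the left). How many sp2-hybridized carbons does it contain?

2

C1: sp3
C2: sp3
C3: sp3
C4: sp2 ✓
C5: sp2 ✓
C6: sp3
C7: sp3
C8: sp
C4, C5 → 2 sp2 carbons.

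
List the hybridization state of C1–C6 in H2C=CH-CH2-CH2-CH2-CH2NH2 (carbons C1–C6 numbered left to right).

C1 sp2, C2 sp2, C3 sp3, C4 sp3, C5 sp3, C6 sp3

C1: 3 σ bonds, plus one π bond — 3 electron domains, sp2.
C2 (3 σ bonds, plus one π bond) has steric number 3: sp2.
C3 carries 4 σ bonds, giving a steric number of 4, so it is sp3.
C4: 4 σ bonds; 4 regions of electron density → sp3.
C5: 4 σ bonds; 4 regions of electron density → sp3.
C6: 4 σ bonds — 4 electron domains, sp3.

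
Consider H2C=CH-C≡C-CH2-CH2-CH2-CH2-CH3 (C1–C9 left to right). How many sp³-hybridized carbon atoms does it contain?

5

C1: sp2
C2: sp2
C3: sp
C4: sp
C5: sp3 ✓
C6: sp3 ✓
C7: sp3 ✓
C8: sp3 ✓
C9: sp3 ✓
C5, C6, C7, C8, C9 → 5 sp3 carbons.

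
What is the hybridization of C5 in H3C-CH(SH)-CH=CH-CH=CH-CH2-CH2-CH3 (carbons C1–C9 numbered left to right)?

sp²

C5: 3 σ bonds, plus one π bond — 3 electron domains, sp2.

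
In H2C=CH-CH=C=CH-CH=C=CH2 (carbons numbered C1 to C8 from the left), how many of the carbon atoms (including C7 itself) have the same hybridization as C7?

C7 is sp (two π bonds).
C1: sp2
C2: sp2
C3: sp2
C4: sp ✓
C5: sp2
C6: sp2
C7: sp ✓
C8: sp2
2 carbons are sp.

2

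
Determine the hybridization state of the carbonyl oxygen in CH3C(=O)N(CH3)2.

sp^2

The carbonyl oxygen: 1 σ bond and 2 lone pairs, plus one π bond; 3 regions of electron density → sp2.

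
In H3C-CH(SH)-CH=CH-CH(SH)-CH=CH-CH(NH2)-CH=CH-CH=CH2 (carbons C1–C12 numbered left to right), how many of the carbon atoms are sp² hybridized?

8

C1: sp3
C2: sp3
C3: sp2 ✓
C4: sp2 ✓
C5: sp3
C6: sp2 ✓
C7: sp2 ✓
C8: sp3
C9: sp2 ✓
C10: sp2 ✓
C11: sp2 ✓
C12: sp2 ✓
C3, C4, C6, C7, C9, C10, C11, C12 → 8 sp2 carbons.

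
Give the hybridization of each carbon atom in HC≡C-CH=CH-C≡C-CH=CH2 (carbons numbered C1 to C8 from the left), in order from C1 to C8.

C1 sp, C2 sp, C3 sp2, C4 sp2, C5 sp, C6 sp, C7 sp2, C8 sp2

C1 (2 σ bonds, plus two π bonds) has steric number 2: sp.
C2: 2 σ bonds, plus two π bonds — 2 electron domains, sp.
C3: 3 σ bonds, plus one π bond — 3 electron domains, sp2.
C4 has 3 σ bonds, plus one π bond: steric number 3 → sp2.
C5 carries 2 σ bonds, plus two π bonds, giving a steric number of 2, so it is sp.
C6 is sp: 2 σ bonds, plus two π bonds, 2 electron-density regions.
C7 — 3 σ bonds, plus one π bond. Steric number 3, so sp2.
C8 has 3 σ bonds, plus one π bond: steric number 3 → sp2.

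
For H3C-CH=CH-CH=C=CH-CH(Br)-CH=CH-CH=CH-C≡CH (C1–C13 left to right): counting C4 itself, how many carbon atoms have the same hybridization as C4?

C4 is sp2 (one π bond).
C1: sp3
C2: sp2 ✓
C3: sp2 ✓
C4: sp2 ✓
C5: sp
C6: sp2 ✓
C7: sp3
C8: sp2 ✓
C9: sp2 ✓
C10: sp2 ✓
C11: sp2 ✓
C12: sp
C13: sp
8 carbons are sp2.

8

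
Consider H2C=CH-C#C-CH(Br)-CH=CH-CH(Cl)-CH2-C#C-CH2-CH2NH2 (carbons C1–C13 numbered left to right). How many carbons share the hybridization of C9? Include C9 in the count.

C9 is sp3 (only σ bonds).
C1: sp2
C2: sp2
C3: sp
C4: sp
C5: sp3 ✓
C6: sp2
C7: sp2
C8: sp3 ✓
C9: sp3 ✓
C10: sp
C11: sp
C12: sp3 ✓
C13: sp3 ✓
5 carbons are sp3.

5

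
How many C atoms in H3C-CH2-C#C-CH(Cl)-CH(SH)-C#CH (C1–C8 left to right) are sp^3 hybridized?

C1: sp3 ✓
C2: sp3 ✓
C3: sp
C4: sp
C5: sp3 ✓
C6: sp3 ✓
C7: sp
C8: sp
C1, C2, C5, C6 → 4 sp3 carbons.

4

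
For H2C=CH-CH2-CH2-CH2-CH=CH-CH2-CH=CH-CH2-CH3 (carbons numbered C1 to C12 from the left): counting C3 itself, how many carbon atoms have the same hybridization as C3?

C3 is sp3 (only σ bonds).
C1: sp2
C2: sp2
C3: sp3 ✓
C4: sp3 ✓
C5: sp3 ✓
C6: sp2
C7: sp2
C8: sp3 ✓
C9: sp2
C10: sp2
C11: sp3 ✓
C12: sp3 ✓
6 carbons are sp3.

6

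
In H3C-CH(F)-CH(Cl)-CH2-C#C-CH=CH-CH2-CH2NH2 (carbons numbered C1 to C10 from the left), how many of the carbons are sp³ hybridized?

C1: sp3 ✓
C2: sp3 ✓
C3: sp3 ✓
C4: sp3 ✓
C5: sp
C6: sp
C7: sp2
C8: sp2
C9: sp3 ✓
C10: sp3 ✓
C1, C2, C3, C4, C9, C10 → 6 sp3 carbons.

6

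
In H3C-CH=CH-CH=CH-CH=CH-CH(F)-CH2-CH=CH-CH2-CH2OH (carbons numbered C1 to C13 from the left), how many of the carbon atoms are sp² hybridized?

C1: sp3
C2: sp2 ✓
C3: sp2 ✓
C4: sp2 ✓
C5: sp2 ✓
C6: sp2 ✓
C7: sp2 ✓
C8: sp3
C9: sp3
C10: sp2 ✓
C11: sp2 ✓
C12: sp3
C13: sp3
C2, C3, C4, C5, C6, C7, C10, C11 → 8 sp2 carbons.

8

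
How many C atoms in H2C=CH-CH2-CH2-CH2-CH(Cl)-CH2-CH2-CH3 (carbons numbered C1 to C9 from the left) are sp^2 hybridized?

2

C1: sp2 ✓
C2: sp2 ✓
C3: sp3
C4: sp3
C5: sp3
C6: sp3
C7: sp3
C8: sp3
C9: sp3
C1, C2 → 2 sp2 carbons.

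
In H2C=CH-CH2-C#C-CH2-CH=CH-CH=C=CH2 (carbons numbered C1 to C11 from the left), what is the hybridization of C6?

sp^3

C6: 4 σ bonds — 4 electron domains, sp3.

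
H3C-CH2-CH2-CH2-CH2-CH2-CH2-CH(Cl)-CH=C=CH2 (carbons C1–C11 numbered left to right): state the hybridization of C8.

C8 — 4 σ bonds. Steric number 4, so sp3.

sp³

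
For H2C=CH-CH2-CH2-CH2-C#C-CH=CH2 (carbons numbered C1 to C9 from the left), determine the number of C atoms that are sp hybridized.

C1: sp2
C2: sp2
C3: sp3
C4: sp3
C5: sp3
C6: sp ✓
C7: sp ✓
C8: sp2
C9: sp2
C6, C7 → 2 sp carbons.

2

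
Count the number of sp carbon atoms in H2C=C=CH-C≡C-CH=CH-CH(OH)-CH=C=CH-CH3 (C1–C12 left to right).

C1: sp2
C2: sp ✓
C3: sp2
C4: sp ✓
C5: sp ✓
C6: sp2
C7: sp2
C8: sp3
C9: sp2
C10: sp ✓
C11: sp2
C12: sp3
C2, C4, C5, C10 → 4 sp carbons.

4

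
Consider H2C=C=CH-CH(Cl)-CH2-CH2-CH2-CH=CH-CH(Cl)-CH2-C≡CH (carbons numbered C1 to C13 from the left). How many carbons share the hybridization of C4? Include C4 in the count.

C4 is sp3 (only σ bonds).
C1: sp2
C2: sp
C3: sp2
C4: sp3 ✓
C5: sp3 ✓
C6: sp3 ✓
C7: sp3 ✓
C8: sp2
C9: sp2
C10: sp3 ✓
C11: sp3 ✓
C12: sp
C13: sp
6 carbons are sp3.

6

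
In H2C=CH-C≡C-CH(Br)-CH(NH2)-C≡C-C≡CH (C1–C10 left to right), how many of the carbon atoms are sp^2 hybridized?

2

C1: sp2 ✓
C2: sp2 ✓
C3: sp
C4: sp
C5: sp3
C6: sp3
C7: sp
C8: sp
C9: sp
C10: sp
C1, C2 → 2 sp2 carbons.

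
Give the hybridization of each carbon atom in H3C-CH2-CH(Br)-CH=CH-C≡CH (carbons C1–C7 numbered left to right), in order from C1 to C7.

C1 sp3, C2 sp3, C3 sp3, C4 sp2, C5 sp2, C6 sp, C7 sp

C1: 4 σ bonds — 4 electron domains, sp3.
C2 is sp3: 4 σ bonds, 4 electron-density regions.
C3: 4 σ bonds — 4 electron domains, sp3.
C4 is sp2: 3 σ bonds, plus one π bond, 3 electron-density regions.
C5 carries 3 σ bonds, plus one π bond, giving a steric number of 3, so it is sp2.
C6 (2 σ bonds, plus two π bonds) has steric number 2: sp.
C7 is sp: 2 σ bonds, plus two π bonds, 2 electron-density regions.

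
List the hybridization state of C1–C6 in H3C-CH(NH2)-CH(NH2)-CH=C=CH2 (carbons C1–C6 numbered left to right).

C1 sp3, C2 sp3, C3 sp3, C4 sp2, C5 sp, C6 sp2

C1: 4 σ bonds; 4 regions of electron density → sp3.
C2 has 4 σ bonds: steric number 4 → sp3.
C3: 4 σ bonds; 4 regions of electron density → sp3.
C4: 3 σ bonds, plus one π bond; 3 regions of electron density → sp2.
C5 — 2 σ bonds, plus two π bonds. Steric number 2, so sp.
C6 is sp2: 3 σ bonds, plus one π bond, 3 electron-density regions.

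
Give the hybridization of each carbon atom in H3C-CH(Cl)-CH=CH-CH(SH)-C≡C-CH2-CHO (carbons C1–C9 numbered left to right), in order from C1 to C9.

C1 sp3, C2 sp3, C3 sp2, C4 sp2, C5 sp3, C6 sp, C7 sp, C8 sp3, C9 sp2

C1 is sp3: 4 σ bonds, 4 electron-density regions.
C2 has 4 σ bonds: steric number 4 → sp3.
C3 is sp2: 3 σ bonds, plus one π bond, 3 electron-density regions.
C4 is sp2: 3 σ bonds, plus one π bond, 3 electron-density regions.
C5: 4 σ bonds — 4 electron domains, sp3.
C6 — 2 σ bonds, plus two π bonds. Steric number 2, so sp.
C7 carries 2 σ bonds, plus two π bonds, giving a steric number of 2, so it is sp.
C8: 4 σ bonds; 4 regions of electron density → sp3.
C9 is sp2: 3 σ bonds, plus one π bond, 3 electron-density regions.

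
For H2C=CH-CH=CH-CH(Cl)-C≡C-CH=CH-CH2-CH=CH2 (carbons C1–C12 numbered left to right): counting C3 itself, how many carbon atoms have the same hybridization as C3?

8

C3 is sp2 (one π bond).
C1: sp2 ✓
C2: sp2 ✓
C3: sp2 ✓
C4: sp2 ✓
C5: sp3
C6: sp
C7: sp
C8: sp2 ✓
C9: sp2 ✓
C10: sp3
C11: sp2 ✓
C12: sp2 ✓
8 carbons are sp2.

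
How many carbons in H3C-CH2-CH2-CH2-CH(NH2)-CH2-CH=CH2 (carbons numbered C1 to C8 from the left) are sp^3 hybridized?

C1: sp3 ✓
C2: sp3 ✓
C3: sp3 ✓
C4: sp3 ✓
C5: sp3 ✓
C6: sp3 ✓
C7: sp2
C8: sp2
C1, C2, C3, C4, C5, C6 → 6 sp3 carbons.

6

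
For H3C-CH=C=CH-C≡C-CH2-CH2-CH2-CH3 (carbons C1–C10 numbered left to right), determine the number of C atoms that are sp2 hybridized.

2

C1: sp3
C2: sp2 ✓
C3: sp
C4: sp2 ✓
C5: sp
C6: sp
C7: sp3
C8: sp3
C9: sp3
C10: sp3
C2, C4 → 2 sp2 carbons.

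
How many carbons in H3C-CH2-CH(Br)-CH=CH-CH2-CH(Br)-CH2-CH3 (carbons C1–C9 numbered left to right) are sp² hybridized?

C1: sp3
C2: sp3
C3: sp3
C4: sp2 ✓
C5: sp2 ✓
C6: sp3
C7: sp3
C8: sp3
C9: sp3
C4, C5 → 2 sp2 carbons.

2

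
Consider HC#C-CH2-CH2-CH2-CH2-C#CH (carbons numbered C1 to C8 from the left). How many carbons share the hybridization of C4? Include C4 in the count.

4

C4 is sp3 (only σ bonds).
C1: sp
C2: sp
C3: sp3 ✓
C4: sp3 ✓
C5: sp3 ✓
C6: sp3 ✓
C7: sp
C8: sp
4 carbons are sp3.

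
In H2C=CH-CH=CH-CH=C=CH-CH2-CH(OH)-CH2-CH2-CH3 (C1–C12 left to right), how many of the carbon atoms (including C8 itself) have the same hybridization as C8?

5

C8 is sp3 (only σ bonds).
C1: sp2
C2: sp2
C3: sp2
C4: sp2
C5: sp2
C6: sp
C7: sp2
C8: sp3 ✓
C9: sp3 ✓
C10: sp3 ✓
C11: sp3 ✓
C12: sp3 ✓
5 carbons are sp3.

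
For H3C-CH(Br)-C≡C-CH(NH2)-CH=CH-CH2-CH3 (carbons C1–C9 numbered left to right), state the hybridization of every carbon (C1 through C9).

C1 (4 σ bonds) has steric number 4: sp3.
C2 carries 4 σ bonds, giving a steric number of 4, so it is sp3.
C3 is sp: 2 σ bonds, plus two π bonds, 2 electron-density regions.
C4 (2 σ bonds, plus two π bonds) has steric number 2: sp.
C5: 4 σ bonds — 4 electron domains, sp3.
C6: 3 σ bonds, plus one π bond — 3 electron domains, sp2.
C7 is sp2: 3 σ bonds, plus one π bond, 3 electron-density regions.
C8 — 4 σ bonds. Steric number 4, so sp3.
C9: 4 σ bonds; 4 regions of electron density → sp3.

C1 sp3, C2 sp3, C3 sp, C4 sp, C5 sp3, C6 sp2, C7 sp2, C8 sp3, C9 sp3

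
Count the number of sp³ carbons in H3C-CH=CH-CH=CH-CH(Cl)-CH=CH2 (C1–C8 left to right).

C1: sp3 ✓
C2: sp2
C3: sp2
C4: sp2
C5: sp2
C6: sp3 ✓
C7: sp2
C8: sp2
C1, C6 → 2 sp3 carbons.

2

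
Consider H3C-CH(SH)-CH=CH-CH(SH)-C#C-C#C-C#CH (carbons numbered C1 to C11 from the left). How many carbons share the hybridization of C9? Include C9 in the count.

6

C9 is sp (two π bonds).
C1: sp3
C2: sp3
C3: sp2
C4: sp2
C5: sp3
C6: sp ✓
C7: sp ✓
C8: sp ✓
C9: sp ✓
C10: sp ✓
C11: sp ✓
6 carbons are sp.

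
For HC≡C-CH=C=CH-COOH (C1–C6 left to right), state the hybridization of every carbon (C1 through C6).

C1 sp, C2 sp, C3 sp2, C4 sp, C5 sp2, C6 sp2

C1: 2 σ bonds, plus two π bonds; 2 regions of electron density → sp.
C2 carries 2 σ bonds, plus two π bonds, giving a steric number of 2, so it is sp.
C3 has 3 σ bonds, plus one π bond: steric number 3 → sp2.
C4: 2 σ bonds, plus two π bonds — 2 electron domains, sp.
C5 (3 σ bonds, plus one π bond) has steric number 3: sp2.
C6 — 3 σ bonds, plus one π bond. Steric number 3, so sp2.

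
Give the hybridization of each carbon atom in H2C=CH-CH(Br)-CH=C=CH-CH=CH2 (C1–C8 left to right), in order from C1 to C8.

C1 has 3 σ bonds, plus one π bond: steric number 3 → sp2.
C2 has 3 σ bonds, plus one π bond: steric number 3 → sp2.
C3 has 4 σ bonds: steric number 4 → sp3.
C4: 3 σ bonds, plus one π bond — 3 electron domains, sp2.
C5 is sp: 2 σ bonds, plus two π bonds, 2 electron-density regions.
C6: 3 σ bonds, plus one π bond; 3 regions of electron density → sp2.
C7 is sp2: 3 σ bonds, plus one π bond, 3 electron-density regions.
C8: 3 σ bonds, plus one π bond — 3 electron domains, sp2.

C1 sp2, C2 sp2, C3 sp3, C4 sp2, C5 sp, C6 sp2, C7 sp2, C8 sp2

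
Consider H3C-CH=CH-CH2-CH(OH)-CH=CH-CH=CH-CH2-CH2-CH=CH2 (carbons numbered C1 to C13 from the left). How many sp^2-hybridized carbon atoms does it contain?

C1: sp3
C2: sp2 ✓
C3: sp2 ✓
C4: sp3
C5: sp3
C6: sp2 ✓
C7: sp2 ✓
C8: sp2 ✓
C9: sp2 ✓
C10: sp3
C11: sp3
C12: sp2 ✓
C13: sp2 ✓
C2, C3, C6, C7, C8, C9, C12, C13 → 8 sp2 carbons.

8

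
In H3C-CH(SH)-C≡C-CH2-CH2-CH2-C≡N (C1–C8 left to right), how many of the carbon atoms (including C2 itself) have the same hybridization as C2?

5

C2 is sp3 (only σ bonds).
C1: sp3 ✓
C2: sp3 ✓
C3: sp
C4: sp
C5: sp3 ✓
C6: sp3 ✓
C7: sp3 ✓
C8: sp
5 carbons are sp3.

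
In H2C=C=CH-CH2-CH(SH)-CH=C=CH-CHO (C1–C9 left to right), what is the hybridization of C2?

C2 carries 2 σ bonds, plus two π bonds, giving a steric number of 2, so it is sp.

sp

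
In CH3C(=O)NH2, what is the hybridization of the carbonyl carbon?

sp2

The carbonyl carbon: 3 σ bonds, plus one π bond — 3 electron domains, sp2.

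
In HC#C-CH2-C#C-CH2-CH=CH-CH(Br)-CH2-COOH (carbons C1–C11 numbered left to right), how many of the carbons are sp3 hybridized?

C1: sp
C2: sp
C3: sp3 ✓
C4: sp
C5: sp
C6: sp3 ✓
C7: sp2
C8: sp2
C9: sp3 ✓
C10: sp3 ✓
C11: sp2
C3, C6, C9, C10 → 4 sp3 carbons.

4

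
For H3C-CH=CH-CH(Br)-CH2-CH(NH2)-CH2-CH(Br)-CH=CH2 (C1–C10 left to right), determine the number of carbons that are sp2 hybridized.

C1: sp3
C2: sp2 ✓
C3: sp2 ✓
C4: sp3
C5: sp3
C6: sp3
C7: sp3
C8: sp3
C9: sp2 ✓
C10: sp2 ✓
C2, C3, C9, C10 → 4 sp2 carbons.

4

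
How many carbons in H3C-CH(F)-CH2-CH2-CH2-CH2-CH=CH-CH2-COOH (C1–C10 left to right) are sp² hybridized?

C1: sp3
C2: sp3
C3: sp3
C4: sp3
C5: sp3
C6: sp3
C7: sp2 ✓
C8: sp2 ✓
C9: sp3
C10: sp2 ✓
C7, C8, C10 → 3 sp2 carbons.

3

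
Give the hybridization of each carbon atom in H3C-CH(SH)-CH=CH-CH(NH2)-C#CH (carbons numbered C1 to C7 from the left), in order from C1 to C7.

C1 sp3, C2 sp3, C3 sp2, C4 sp2, C5 sp3, C6 sp, C7 sp

C1: 4 σ bonds — 4 electron domains, sp3.
C2 has 4 σ bonds: steric number 4 → sp3.
C3 (3 σ bonds, plus one π bond) has steric number 3: sp2.
C4: 3 σ bonds, plus one π bond; 3 regions of electron density → sp2.
C5: 4 σ bonds — 4 electron domains, sp3.
C6 (2 σ bonds, plus two π bonds) has steric number 2: sp.
C7: 2 σ bonds, plus two π bonds; 2 regions of electron density → sp.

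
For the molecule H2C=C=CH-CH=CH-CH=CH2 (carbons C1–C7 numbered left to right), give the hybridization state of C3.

C3 (3 σ bonds, plus one π bond) has steric number 3: sp2.

sp²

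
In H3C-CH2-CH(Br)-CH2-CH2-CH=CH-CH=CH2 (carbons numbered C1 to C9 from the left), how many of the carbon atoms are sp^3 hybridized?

5

C1: sp3 ✓
C2: sp3 ✓
C3: sp3 ✓
C4: sp3 ✓
C5: sp3 ✓
C6: sp2
C7: sp2
C8: sp2
C9: sp2
C1, C2, C3, C4, C5 → 5 sp3 carbons.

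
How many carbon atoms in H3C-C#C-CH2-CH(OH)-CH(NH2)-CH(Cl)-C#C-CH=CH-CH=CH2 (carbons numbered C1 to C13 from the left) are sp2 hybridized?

C1: sp3
C2: sp
C3: sp
C4: sp3
C5: sp3
C6: sp3
C7: sp3
C8: sp
C9: sp
C10: sp2 ✓
C11: sp2 ✓
C12: sp2 ✓
C13: sp2 ✓
C10, C11, C12, C13 → 4 sp2 carbons.

4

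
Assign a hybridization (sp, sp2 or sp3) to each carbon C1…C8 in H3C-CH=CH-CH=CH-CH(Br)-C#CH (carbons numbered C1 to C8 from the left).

C1 sp3, C2 sp2, C3 sp2, C4 sp2, C5 sp2, C6 sp3, C7 sp, C8 sp

C1: 4 σ bonds; 4 regions of electron density → sp3.
C2 (3 σ bonds, plus one π bond) has steric number 3: sp2.
C3 (3 σ bonds, plus one π bond) has steric number 3: sp2.
C4: 3 σ bonds, plus one π bond; 3 regions of electron density → sp2.
C5 (3 σ bonds, plus one π bond) has steric number 3: sp2.
C6 — 4 σ bonds. Steric number 4, so sp3.
C7 — 2 σ bonds, plus two π bonds. Steric number 2, so sp.
C8: 2 σ bonds, plus two π bonds; 2 regions of electron density → sp.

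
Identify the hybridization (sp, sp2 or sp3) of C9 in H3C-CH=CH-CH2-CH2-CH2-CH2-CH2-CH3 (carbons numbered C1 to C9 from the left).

C9 is sp3: 4 σ bonds, 4 electron-density regions.

sp3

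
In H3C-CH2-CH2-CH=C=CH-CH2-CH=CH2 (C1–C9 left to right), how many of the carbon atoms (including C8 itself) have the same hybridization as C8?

C8 is sp2 (one π bond).
C1: sp3
C2: sp3
C3: sp3
C4: sp2 ✓
C5: sp
C6: sp2 ✓
C7: sp3
C8: sp2 ✓
C9: sp2 ✓
4 carbons are sp2.

4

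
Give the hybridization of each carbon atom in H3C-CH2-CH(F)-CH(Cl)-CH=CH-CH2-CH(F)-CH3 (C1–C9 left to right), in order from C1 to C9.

C1 — 4 σ bonds. Steric number 4, so sp3.
C2 has 4 σ bonds: steric number 4 → sp3.
C3 carries 4 σ bonds, giving a steric number of 4, so it is sp3.
C4 (4 σ bonds) has steric number 4: sp3.
C5 has 3 σ bonds, plus one π bond: steric number 3 → sp2.
C6 is sp2: 3 σ bonds, plus one π bond, 3 electron-density regions.
C7 (4 σ bonds) has steric number 4: sp3.
C8 has 4 σ bonds: steric number 4 → sp3.
C9 (4 σ bonds) has steric number 4: sp3.

C1 sp3, C2 sp3, C3 sp3, C4 sp3, C5 sp2, C6 sp2, C7 sp3, C8 sp3, C9 sp3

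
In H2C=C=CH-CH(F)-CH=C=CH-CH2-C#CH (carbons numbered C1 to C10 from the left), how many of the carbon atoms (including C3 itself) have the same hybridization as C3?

C3 is sp2 (one π bond).
C1: sp2 ✓
C2: sp
C3: sp2 ✓
C4: sp3
C5: sp2 ✓
C6: sp
C7: sp2 ✓
C8: sp3
C9: sp
C10: sp
4 carbons are sp2.

4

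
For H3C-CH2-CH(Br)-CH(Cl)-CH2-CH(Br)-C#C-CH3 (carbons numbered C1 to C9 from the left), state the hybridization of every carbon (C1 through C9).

C1 sp3, C2 sp3, C3 sp3, C4 sp3, C5 sp3, C6 sp3, C7 sp, C8 sp, C9 sp3

C1: 4 σ bonds; 4 regions of electron density → sp3.
C2 has 4 σ bonds: steric number 4 → sp3.
C3: 4 σ bonds; 4 regions of electron density → sp3.
C4 has 4 σ bonds: steric number 4 → sp3.
C5 is sp3: 4 σ bonds, 4 electron-density regions.
C6 is sp3: 4 σ bonds, 4 electron-density regions.
C7 (2 σ bonds, plus two π bonds) has steric number 2: sp.
C8 carries 2 σ bonds, plus two π bonds, giving a steric number of 2, so it is sp.
C9 is sp3: 4 σ bonds, 4 electron-density regions.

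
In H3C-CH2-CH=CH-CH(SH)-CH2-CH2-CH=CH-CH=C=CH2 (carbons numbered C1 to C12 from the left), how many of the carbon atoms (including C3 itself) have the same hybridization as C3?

C3 is sp2 (one π bond).
C1: sp3
C2: sp3
C3: sp2 ✓
C4: sp2 ✓
C5: sp3
C6: sp3
C7: sp3
C8: sp2 ✓
C9: sp2 ✓
C10: sp2 ✓
C11: sp
C12: sp2 ✓
6 carbons are sp2.

6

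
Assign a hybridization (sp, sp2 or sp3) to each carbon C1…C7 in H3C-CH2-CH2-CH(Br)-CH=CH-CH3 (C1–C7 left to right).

C1: 4 σ bonds; 4 regions of electron density → sp3.
C2 is sp3: 4 σ bonds, 4 electron-density regions.
C3 has 4 σ bonds: steric number 4 → sp3.
C4 — 4 σ bonds. Steric number 4, so sp3.
C5 has 3 σ bonds, plus one π bond: steric number 3 → sp2.
C6 is sp2: 3 σ bonds, plus one π bond, 3 electron-density regions.
C7 carries 4 σ bonds, giving a steric number of 4, so it is sp3.

C1 sp3, C2 sp3, C3 sp3, C4 sp3, C5 sp2, C6 sp2, C7 sp3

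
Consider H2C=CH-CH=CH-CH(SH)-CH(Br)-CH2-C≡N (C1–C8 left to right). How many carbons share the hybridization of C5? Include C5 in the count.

3

C5 is sp3 (only σ bonds).
C1: sp2
C2: sp2
C3: sp2
C4: sp2
C5: sp3 ✓
C6: sp3 ✓
C7: sp3 ✓
C8: sp
3 carbons are sp3.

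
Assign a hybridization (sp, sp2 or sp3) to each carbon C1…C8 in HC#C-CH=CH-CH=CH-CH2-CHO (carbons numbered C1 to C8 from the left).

C1 sp, C2 sp, C3 sp2, C4 sp2, C5 sp2, C6 sp2, C7 sp3, C8 sp2

C1 carries 2 σ bonds, plus two π bonds, giving a steric number of 2, so it is sp.
C2 (2 σ bonds, plus two π bonds) has steric number 2: sp.
C3 has 3 σ bonds, plus one π bond: steric number 3 → sp2.
C4 has 3 σ bonds, plus one π bond: steric number 3 → sp2.
C5 is sp2: 3 σ bonds, plus one π bond, 3 electron-density regions.
C6 has 3 σ bonds, plus one π bond: steric number 3 → sp2.
C7 (4 σ bonds) has steric number 4: sp3.
C8 (3 σ bonds, plus one π bond) has steric number 3: sp2.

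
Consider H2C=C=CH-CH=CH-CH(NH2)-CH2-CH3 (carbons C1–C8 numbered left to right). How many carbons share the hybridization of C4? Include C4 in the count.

4

C4 is sp2 (one π bond).
C1: sp2 ✓
C2: sp
C3: sp2 ✓
C4: sp2 ✓
C5: sp2 ✓
C6: sp3
C7: sp3
C8: sp3
4 carbons are sp2.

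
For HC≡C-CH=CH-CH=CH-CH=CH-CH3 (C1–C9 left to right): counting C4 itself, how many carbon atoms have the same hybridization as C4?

6

C4 is sp2 (one π bond).
C1: sp
C2: sp
C3: sp2 ✓
C4: sp2 ✓
C5: sp2 ✓
C6: sp2 ✓
C7: sp2 ✓
C8: sp2 ✓
C9: sp3
6 carbons are sp2.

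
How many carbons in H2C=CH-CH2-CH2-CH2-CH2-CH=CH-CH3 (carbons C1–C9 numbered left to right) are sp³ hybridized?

C1: sp2
C2: sp2
C3: sp3 ✓
C4: sp3 ✓
C5: sp3 ✓
C6: sp3 ✓
C7: sp2
C8: sp2
C9: sp3 ✓
C3, C4, C5, C6, C9 → 5 sp3 carbons.

5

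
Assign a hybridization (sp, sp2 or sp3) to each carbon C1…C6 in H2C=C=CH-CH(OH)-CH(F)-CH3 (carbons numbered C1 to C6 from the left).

C1 sp2, C2 sp, C3 sp2, C4 sp3, C5 sp3, C6 sp3

C1: 3 σ bonds, plus one π bond; 3 regions of electron density → sp2.
C2 carries 2 σ bonds, plus two π bonds, giving a steric number of 2, so it is sp.
C3 — 3 σ bonds, plus one π bond. Steric number 3, so sp2.
C4 has 4 σ bonds: steric number 4 → sp3.
C5 carries 4 σ bonds, giving a steric number of 4, so it is sp3.
C6 — 4 σ bonds. Steric number 4, so sp3.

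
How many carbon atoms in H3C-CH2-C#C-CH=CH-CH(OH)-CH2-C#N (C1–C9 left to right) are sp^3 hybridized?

C1: sp3 ✓
C2: sp3 ✓
C3: sp
C4: sp
C5: sp2
C6: sp2
C7: sp3 ✓
C8: sp3 ✓
C9: sp
C1, C2, C7, C8 → 4 sp3 carbons.

4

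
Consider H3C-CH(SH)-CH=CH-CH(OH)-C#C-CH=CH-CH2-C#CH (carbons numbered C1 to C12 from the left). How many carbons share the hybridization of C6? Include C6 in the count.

C6 is sp (two π bonds).
C1: sp3
C2: sp3
C3: sp2
C4: sp2
C5: sp3
C6: sp ✓
C7: sp ✓
C8: sp2
C9: sp2
C10: sp3
C11: sp ✓
C12: sp ✓
4 carbons are sp.

4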